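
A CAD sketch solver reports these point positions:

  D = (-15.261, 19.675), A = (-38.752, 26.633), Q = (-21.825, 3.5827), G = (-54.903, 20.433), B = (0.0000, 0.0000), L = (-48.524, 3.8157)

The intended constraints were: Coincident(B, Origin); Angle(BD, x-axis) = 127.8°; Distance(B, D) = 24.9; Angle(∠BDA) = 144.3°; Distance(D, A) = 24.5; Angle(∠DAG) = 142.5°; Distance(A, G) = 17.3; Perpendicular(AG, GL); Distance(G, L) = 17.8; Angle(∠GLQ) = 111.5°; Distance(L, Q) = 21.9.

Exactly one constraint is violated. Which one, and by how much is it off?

Distance(L, Q) = 21.9 — off by 4.80.

B = (0.00, 0.00) ✓; BD at 127.8° ✓; |BD| = 24.90 ✓; ∠BDA = 144.3° ✓; |DA| = 24.50 ✓; ∠DAG = 142.5° ✓; |AG| = 17.30 ✓; ∠(AG, GL) = 90.00° ✓; |GL| = 17.80 ✓; ∠GLQ = 111.5° ✓; |LQ| = 26.70 ✗.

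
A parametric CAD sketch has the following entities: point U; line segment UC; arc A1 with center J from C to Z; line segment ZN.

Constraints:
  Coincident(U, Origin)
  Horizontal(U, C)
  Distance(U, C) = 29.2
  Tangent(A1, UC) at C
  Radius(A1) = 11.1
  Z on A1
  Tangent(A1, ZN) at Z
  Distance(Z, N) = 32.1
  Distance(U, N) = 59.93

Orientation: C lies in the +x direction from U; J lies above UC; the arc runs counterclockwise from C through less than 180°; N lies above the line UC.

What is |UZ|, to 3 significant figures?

41.6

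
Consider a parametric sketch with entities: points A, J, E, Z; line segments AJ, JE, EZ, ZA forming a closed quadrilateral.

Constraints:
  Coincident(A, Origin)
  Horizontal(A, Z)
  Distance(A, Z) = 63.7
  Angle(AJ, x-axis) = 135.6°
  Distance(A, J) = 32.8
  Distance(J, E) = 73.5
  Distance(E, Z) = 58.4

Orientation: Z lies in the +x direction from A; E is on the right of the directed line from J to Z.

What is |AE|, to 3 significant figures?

41.7

Checks: |JE| = 73.50 ✓; |EZ| = 58.40 ✓.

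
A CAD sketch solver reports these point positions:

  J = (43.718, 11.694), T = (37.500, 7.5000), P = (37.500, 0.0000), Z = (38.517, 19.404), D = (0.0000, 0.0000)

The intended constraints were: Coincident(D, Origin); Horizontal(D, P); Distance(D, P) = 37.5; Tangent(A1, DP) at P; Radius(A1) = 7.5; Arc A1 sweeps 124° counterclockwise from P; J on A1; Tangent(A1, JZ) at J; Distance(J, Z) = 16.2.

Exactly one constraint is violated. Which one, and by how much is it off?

Distance(J, Z) = 16.2 — off by 6.90.

D = (0.00, 0.00) ✓; D.y = 0.00, P.y = 0.00 ✓; |DP| = 37.50 ✓; ∠(TP, PD) = 90.00° ✓; |TP| = 7.500 ✓; bearing(T→J) − bearing(T→P) = 124.0° ✓; |TJ| = 7.500 ✓; ∠(TJ, JZ) = 90.00° ✓; |JZ| = 9.300 ✗.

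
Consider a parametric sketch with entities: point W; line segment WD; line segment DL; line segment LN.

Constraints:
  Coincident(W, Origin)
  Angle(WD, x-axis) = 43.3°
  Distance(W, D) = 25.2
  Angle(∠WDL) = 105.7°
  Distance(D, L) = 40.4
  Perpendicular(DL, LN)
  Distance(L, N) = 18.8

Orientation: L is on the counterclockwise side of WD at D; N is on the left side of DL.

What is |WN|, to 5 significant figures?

47.534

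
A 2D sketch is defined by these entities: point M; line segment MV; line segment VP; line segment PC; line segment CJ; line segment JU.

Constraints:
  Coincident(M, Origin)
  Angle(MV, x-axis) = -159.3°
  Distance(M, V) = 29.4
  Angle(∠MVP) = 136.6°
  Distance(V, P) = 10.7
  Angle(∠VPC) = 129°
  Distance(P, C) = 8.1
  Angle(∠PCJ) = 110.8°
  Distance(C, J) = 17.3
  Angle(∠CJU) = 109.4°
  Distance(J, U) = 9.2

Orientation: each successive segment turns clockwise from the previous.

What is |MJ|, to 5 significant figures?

28.476

∠VPC = 129.0° gives PC at 106.30° from the x-axis; with |PC| = 8.1, C = (-39.647, 1.5115). ∠PCJ = 110.8° gives CJ at 37.100° from the x-axis; with |CJ| = 17.3, J = (-25.848, 11.947). Then |MJ| = |J − M| = 28.476.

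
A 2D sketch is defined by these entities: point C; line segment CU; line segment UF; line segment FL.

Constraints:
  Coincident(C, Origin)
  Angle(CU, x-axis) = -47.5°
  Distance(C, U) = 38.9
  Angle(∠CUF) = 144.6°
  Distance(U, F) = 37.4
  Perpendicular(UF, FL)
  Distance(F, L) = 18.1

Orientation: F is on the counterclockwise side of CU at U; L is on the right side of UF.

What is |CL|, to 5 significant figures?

80.169

∠CUF = 144.6°, so UF runs at -47.5° + (180° − 144.6°) = -12.100° from the x-axis; with |UF| = 37.4, F = U + 37.4·(cos -12.100°, sin -12.100°) = (62.850, -36.520). The perpendicularity gives FL at right angles to UF; with |FL| = 18.1 on the right of UF, L = F + 18.1·(-0.20962, -0.97778) = (59.055, -54.218). Then |CL| = |L − C| = 80.169.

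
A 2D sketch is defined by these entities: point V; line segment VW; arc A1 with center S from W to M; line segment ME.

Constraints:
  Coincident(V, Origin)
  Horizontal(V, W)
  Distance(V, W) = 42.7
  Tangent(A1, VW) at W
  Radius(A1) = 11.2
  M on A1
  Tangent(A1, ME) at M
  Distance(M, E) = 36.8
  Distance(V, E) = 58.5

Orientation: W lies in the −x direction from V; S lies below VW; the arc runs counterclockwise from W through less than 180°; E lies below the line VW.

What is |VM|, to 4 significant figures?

54.95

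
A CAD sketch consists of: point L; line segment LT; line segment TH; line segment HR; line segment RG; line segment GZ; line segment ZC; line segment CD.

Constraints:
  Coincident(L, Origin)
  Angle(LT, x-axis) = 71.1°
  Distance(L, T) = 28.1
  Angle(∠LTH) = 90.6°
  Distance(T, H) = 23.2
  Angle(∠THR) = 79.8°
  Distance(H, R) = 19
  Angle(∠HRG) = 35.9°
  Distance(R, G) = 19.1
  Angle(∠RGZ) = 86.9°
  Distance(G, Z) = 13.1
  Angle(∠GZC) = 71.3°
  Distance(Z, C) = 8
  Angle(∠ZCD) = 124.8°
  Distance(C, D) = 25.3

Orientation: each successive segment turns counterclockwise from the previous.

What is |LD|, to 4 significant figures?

9.164

∠GZC = 71.3° gives ZC at -113.4° from the x-axis; with |ZC| = 8.0, C = (-15.18, 30.48). ∠ZCD = 124.8° gives CD at -58.20° from the x-axis; with |CD| = 25.3, D = (-1.850, 8.976). Then |LD| = |D − L| = 9.164.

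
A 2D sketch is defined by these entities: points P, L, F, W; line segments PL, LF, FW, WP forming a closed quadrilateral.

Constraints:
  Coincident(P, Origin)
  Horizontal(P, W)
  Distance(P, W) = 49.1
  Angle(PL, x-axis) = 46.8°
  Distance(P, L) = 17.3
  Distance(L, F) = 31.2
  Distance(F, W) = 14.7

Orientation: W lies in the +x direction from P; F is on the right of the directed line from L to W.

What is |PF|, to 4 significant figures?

36.81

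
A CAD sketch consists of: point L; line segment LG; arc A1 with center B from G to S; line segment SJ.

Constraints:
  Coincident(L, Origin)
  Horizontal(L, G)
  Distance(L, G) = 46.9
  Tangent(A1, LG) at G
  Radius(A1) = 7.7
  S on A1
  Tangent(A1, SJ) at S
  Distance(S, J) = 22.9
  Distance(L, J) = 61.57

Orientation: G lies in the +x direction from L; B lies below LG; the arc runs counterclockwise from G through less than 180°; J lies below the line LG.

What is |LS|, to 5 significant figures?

42.221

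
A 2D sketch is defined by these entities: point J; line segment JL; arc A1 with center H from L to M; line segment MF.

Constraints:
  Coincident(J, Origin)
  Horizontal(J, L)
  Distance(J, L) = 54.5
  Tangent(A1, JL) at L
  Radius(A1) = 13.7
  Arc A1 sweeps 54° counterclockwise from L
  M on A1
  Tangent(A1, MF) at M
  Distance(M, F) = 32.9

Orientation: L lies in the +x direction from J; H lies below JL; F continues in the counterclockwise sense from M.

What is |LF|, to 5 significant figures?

44.345

On A1, L sits at bearing 90° from H; a 54° counterclockwise sweep puts M at bearing 144°, so M = H + 13.7·(cos 144°, sin 144°) = (43.416, -5.6473). Since A1 is tangent to MF there, HM ⟂ MF, so MF runs along (−sin 144°, cos 144°); with |MF| = 32.9, F = (24.078, -32.264). Then |LF| = |F − L| = 44.345.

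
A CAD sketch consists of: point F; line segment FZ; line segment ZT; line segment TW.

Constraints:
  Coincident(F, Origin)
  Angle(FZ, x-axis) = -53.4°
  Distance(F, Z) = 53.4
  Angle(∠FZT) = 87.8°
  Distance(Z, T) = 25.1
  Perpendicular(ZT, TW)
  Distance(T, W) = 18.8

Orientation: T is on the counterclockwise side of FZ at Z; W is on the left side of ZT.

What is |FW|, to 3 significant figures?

41.5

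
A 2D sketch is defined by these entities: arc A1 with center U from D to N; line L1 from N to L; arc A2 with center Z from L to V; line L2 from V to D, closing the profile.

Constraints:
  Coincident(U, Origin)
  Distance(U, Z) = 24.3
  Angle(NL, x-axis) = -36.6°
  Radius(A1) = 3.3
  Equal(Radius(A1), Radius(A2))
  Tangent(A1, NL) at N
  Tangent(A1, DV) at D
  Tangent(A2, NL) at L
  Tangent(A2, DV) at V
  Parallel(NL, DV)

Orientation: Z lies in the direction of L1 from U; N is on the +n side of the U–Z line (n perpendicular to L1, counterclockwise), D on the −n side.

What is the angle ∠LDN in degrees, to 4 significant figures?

74.80°

Tangency of A1 to both parallel lines with radius 3.3 puts N and D at U ± 3.3·n: N = (1.968, 2.649), D = (-1.968, -2.649). Equal radii place L and V the same way about Z: L = Z + 3.3·n = (21.48, -11.84), V = Z − 3.3·n = (17.54, -17.14). Then cos ∠LDN = DL·DN / (|DL||DN|), giving 74.80°.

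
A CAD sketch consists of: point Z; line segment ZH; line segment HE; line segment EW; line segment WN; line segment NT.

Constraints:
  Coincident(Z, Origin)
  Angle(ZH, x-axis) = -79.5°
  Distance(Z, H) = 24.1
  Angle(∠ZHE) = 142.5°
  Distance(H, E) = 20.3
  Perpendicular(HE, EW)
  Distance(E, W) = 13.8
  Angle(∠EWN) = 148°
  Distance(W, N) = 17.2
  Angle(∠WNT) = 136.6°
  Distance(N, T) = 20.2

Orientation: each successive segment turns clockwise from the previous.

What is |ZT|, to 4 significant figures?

21.67

Z is at the origin; ZH runs at -79.5° with length 24.1, so H = (4.392, -23.70). ∠ZHE = 142.5° gives HE at -117.0° from the x-axis; with |HE| = 20.3, E = (-4.824, -41.78). The perpendicularity gives EW at right angles to HE, so EW runs at 153.0°; with |EW| = 13.8, W = (-17.12, -35.52). ∠EWN = 148.0° gives WN at 121.0° from the x-axis; with |WN| = 17.2, N = (-25.98, -20.78). ∠WNT = 136.6° gives NT at 77.60° from the x-axis; with |NT| = 20.2, T = (-21.64, -1.047). Then |ZT| = |T − Z| = 21.67.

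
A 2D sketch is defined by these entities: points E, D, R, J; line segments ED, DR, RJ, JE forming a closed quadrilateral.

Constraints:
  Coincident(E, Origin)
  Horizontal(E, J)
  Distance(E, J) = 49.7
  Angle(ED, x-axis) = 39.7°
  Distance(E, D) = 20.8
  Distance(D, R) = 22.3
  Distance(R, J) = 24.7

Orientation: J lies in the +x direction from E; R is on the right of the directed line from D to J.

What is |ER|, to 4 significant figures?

26.77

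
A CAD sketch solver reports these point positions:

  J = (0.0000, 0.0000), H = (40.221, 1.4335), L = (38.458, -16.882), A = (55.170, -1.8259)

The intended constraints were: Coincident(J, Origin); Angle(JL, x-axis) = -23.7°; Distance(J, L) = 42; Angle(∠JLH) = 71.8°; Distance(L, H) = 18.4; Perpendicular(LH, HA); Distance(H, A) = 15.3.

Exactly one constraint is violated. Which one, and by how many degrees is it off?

Perpendicular(LH, HA) — off by 6.80°.

J = (0.00, 0.00) ✓; JL at -23.70° ✓; |JL| = 42.00 ✓; ∠JLH = 71.80° ✓; |LH| = 18.40 ✓; ∠(LH, HA) = 96.80° ✗; |HA| = 15.30 ✓.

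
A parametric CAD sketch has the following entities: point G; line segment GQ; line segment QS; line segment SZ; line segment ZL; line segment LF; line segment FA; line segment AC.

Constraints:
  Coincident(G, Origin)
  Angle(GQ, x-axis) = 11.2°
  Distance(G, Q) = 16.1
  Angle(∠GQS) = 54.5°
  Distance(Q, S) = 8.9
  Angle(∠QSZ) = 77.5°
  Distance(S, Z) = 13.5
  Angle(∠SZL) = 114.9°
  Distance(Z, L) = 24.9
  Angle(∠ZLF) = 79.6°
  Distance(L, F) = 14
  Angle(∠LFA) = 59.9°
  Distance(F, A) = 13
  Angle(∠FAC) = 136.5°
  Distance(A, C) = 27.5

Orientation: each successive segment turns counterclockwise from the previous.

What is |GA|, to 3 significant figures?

16.9

∠ZLF = 79.6° gives LF at 44.7° from the x-axis; with |LF| = 14.0, F = (26.4, -13.1). ∠LFA = 59.9° gives FA at 165° from the x-axis; with |FA| = 13.0, A = (13.8, -9.68). Then |GA| = |A − G| = 16.9.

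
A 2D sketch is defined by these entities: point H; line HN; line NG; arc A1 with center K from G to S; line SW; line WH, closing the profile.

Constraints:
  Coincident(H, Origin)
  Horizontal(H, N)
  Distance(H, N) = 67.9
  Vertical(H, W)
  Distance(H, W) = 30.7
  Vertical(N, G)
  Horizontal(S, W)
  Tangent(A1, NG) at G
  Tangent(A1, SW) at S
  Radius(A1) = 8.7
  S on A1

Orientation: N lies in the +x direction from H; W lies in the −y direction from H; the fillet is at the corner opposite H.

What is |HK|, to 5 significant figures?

63.156

H is at the origin; H and N share the same y with |HN| = 67.9 and N on the +x side, so N = (67.900, 0.0000). HW is vertical with |HW| = 30.7 and W on the −y side, so W = (0.0000, -30.700). The virtual corner opposite H is at (67.900, -30.700). The tangent condition forces KG to be normal to NG and tangency of A1 to SW means the radius KS is perpendicular to SW, with radius 8.7, so the center K sits 8.7 in from both sides at K = (59.200, -22.000). Then |HK| = |K − H| = 63.156.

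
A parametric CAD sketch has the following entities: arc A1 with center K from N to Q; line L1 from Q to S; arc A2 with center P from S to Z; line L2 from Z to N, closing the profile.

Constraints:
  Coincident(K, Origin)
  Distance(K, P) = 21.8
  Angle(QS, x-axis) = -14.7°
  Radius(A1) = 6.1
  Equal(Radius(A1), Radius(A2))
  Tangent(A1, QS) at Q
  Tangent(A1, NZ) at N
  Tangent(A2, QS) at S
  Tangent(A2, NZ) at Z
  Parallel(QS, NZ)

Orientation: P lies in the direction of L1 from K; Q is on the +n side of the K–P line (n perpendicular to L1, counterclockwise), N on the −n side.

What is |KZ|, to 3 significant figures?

22.6

Tangency of A1 to both parallel lines with radius 6.1 puts Q and N at K ± 6.1·n: Q = (1.55, 5.90), N = (-1.55, -5.90). Equal radii place S and Z the same way about P: S = P + 6.1·n = (22.6, 0.368), Z = P − 6.1·n = (19.5, -11.4). Then |KZ| = |Z − K| = 22.6.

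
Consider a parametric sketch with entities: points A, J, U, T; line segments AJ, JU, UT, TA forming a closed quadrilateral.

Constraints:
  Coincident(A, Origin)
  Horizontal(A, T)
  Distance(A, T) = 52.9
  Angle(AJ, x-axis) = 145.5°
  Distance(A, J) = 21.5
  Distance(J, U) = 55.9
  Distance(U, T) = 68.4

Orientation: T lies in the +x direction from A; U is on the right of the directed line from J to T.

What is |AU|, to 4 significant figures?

41.38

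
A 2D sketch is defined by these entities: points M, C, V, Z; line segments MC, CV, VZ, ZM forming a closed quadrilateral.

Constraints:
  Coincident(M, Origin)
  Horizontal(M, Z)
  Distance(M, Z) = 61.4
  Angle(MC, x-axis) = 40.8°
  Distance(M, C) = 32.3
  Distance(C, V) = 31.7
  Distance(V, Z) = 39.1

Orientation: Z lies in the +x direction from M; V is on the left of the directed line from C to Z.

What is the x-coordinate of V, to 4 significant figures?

51.40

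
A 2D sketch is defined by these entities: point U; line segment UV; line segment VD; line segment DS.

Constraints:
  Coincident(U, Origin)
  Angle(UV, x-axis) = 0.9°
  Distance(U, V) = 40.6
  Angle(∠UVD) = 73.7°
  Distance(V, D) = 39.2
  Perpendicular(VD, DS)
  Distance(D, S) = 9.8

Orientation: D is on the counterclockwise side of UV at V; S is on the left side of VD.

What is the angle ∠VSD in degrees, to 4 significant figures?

75.96°

U is at the origin; UV runs at 0.9° with length 40.6, so V = 40.6·(cos 0.9°, sin 0.9°) = (40.59, 0.6377). ∠UVD = 73.7°, so VD runs at 0.9° + (180° − 73.7°) = 107.2° from the x-axis; with |VD| = 39.2, D = V + 39.2·(cos 107.2°, sin 107.2°) = (29.00, 38.08). The perpendicularity gives DS at right angles to VD; with |DS| = 9.8 on the left of VD, S = D + 9.8·(-0.9553, -0.2957) = (19.64, 35.19). Then cos ∠VSD = SV·SD / (|SV||SD|), giving 75.96°.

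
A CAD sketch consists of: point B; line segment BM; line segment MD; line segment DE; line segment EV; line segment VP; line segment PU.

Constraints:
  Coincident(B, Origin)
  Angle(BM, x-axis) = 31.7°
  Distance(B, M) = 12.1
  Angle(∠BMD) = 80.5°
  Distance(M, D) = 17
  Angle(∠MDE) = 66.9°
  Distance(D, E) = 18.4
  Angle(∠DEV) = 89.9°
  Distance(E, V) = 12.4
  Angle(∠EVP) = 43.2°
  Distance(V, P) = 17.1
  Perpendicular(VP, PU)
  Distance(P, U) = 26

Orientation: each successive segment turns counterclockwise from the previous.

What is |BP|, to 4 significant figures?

13.72

B is at the origin; BM runs at 31.7° with length 12.1, so M = (10.29, 6.358). ∠BMD = 80.5° gives MD at 131.2° from the x-axis; with |MD| = 17.0, D = (-0.9029, 19.15). ∠MDE = 66.9° gives DE at -115.7° from the x-axis; with |DE| = 18.4, E = (-8.882, 2.569). ∠DEV = 89.9° gives EV at -25.60° from the x-axis; with |EV| = 12.4, V = (2.300, -2.788). ∠EVP = 43.2° gives VP at 111.2° from the x-axis; with |VP| = 17.1, P = (-3.883, 13.15). Then |BP| = |P − B| = 13.72.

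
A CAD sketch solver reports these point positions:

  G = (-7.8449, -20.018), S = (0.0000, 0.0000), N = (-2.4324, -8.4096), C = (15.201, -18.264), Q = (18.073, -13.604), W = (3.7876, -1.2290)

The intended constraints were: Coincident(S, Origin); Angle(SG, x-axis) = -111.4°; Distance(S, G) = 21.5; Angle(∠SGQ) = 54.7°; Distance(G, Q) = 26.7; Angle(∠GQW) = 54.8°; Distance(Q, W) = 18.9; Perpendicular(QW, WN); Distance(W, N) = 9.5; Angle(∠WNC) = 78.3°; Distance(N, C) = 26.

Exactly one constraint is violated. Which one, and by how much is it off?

Distance(N, C) = 26 — off by 5.80.

S = (0.00, 0.00) ✓; SG at -111.4° ✓; |SG| = 21.50 ✓; ∠SGQ = 54.70° ✓; |GQ| = 26.70 ✓; ∠GQW = 54.80° ✓; |QW| = 18.90 ✓; ∠(QW, WN) = 90.00° ✓; |WN| = 9.500 ✓; ∠WNC = 78.30° ✓; |NC| = 20.20 ✗.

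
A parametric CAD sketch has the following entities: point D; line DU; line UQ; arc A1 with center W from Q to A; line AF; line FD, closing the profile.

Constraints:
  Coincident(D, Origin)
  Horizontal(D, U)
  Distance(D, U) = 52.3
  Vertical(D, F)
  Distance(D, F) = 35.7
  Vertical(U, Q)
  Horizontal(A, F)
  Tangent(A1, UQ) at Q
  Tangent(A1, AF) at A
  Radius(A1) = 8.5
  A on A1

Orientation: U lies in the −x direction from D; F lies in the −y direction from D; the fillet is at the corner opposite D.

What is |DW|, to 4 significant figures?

51.56

D is at the origin; DU is horizontal with |DU| = 52.3 and U on the −x side, so U = (-52.30, 0.000). DF is vertical with |DF| = 35.7 and F on the −y side, so F = (0.000, -35.70). The virtual corner opposite D is at (-52.30, -35.70). Tangency of A1 to UQ means the radius WQ is perpendicular to UQ and since A1 is tangent to AF there, WA ⟂ AF, with radius 8.5, so the center W sits 8.5 in from both sides at W = (-43.80, -27.20). Then |DW| = |W − D| = 51.56.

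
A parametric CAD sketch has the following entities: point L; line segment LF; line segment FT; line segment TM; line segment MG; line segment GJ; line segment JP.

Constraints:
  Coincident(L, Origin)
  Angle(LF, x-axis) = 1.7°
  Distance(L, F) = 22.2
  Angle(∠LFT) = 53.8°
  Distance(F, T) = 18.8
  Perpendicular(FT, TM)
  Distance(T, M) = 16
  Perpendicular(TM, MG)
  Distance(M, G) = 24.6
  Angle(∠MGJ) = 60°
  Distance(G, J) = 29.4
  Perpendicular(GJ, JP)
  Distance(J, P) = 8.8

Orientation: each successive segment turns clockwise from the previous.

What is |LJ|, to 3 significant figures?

27.7

L is at the origin; LF runs at 1.7° with length 22.2, so F = (22.2, 0.659). ∠LFT = 53.8° gives FT at -124° from the x-axis; with |FT| = 18.8, T = (11.5, -14.8). FT ⟂ TM, so TM runs at 146°; with |TM| = 16.0, M = (-1.64, -5.77). The perpendicularity gives MG at right angles to TM, so MG runs at 55.5°; with |MG| = 24.6, G = (12.3, 14.5). ∠MGJ = 60.0° gives GJ at -64.5° from the x-axis; with |GJ| = 29.4, J = (24.9, -12.0). Then |LJ| = |J − L| = 27.7.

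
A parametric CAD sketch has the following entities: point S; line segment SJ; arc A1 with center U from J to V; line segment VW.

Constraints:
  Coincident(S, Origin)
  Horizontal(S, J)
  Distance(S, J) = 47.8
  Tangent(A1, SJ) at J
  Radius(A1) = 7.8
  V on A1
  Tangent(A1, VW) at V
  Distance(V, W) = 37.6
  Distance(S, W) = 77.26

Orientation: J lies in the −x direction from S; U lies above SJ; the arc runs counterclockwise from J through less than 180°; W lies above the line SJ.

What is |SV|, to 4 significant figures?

43.49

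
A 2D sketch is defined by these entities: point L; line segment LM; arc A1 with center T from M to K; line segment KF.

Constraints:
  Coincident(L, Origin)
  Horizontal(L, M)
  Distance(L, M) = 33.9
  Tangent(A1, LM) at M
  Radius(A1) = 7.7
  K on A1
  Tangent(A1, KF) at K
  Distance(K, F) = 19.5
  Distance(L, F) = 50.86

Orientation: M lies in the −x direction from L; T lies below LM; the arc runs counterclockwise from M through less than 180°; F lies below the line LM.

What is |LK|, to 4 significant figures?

42.14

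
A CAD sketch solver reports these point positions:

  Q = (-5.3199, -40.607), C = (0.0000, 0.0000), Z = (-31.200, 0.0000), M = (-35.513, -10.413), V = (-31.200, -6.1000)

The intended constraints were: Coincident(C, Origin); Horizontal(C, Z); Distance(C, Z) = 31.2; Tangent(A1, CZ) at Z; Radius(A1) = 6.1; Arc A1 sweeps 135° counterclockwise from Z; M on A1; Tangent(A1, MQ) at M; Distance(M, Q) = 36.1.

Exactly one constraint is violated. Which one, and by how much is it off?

Distance(M, Q) = 36.1 — off by 6.60.

C = (0.00, 0.00) ✓; C.y = 0.00, Z.y = 0.00 ✓; |CZ| = 31.20 ✓; ∠(VZ, ZC) = 90.00° ✓; |VZ| = 6.100 ✓; bearing(V→M) − bearing(V→Z) = 135.0° ✓; |VM| = 6.100 ✓; ∠(VM, MQ) = 90.00° ✓; |MQ| = 42.70 ✗.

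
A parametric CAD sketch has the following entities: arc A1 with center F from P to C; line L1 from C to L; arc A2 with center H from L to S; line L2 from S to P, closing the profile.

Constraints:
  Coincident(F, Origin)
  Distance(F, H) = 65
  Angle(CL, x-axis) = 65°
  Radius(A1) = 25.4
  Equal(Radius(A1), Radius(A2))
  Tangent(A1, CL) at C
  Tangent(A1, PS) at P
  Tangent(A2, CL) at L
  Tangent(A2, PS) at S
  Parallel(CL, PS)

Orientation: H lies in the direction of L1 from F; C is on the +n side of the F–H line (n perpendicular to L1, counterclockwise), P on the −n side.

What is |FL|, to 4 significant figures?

69.79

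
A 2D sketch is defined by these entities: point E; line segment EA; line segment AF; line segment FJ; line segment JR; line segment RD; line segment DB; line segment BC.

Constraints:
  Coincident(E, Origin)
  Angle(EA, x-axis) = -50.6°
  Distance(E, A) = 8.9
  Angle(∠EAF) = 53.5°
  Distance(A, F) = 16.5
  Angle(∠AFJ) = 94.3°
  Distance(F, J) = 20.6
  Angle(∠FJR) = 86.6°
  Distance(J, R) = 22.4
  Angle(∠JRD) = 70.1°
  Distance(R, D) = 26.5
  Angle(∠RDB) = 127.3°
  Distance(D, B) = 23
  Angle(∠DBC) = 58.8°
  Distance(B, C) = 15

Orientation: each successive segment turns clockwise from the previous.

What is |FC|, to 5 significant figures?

7.0501

E is at the origin; EA runs at -50.6° with length 8.9, so A = (5.6491, -6.8773). ∠EAF = 53.5° gives AF at -177.10° from the x-axis; with |AF| = 16.5, F = (-10.830, -7.7121). ∠AFJ = 94.3° gives FJ at 97.200° from the x-axis; with |FJ| = 20.6, J = (-13.412, 12.725). ∠FJR = 86.6° gives JR at 3.8000° from the x-axis; with |JR| = 22.4, R = (8.9391, 14.210). ∠JRD = 70.1° gives RD at -106.10° from the x-axis; with |RD| = 26.5, D = (1.5903, -11.251). ∠RDB = 127.3° gives DB at -158.80° from the x-axis; with |DB| = 23.0, B = (-19.853, -19.568). ∠DBC = 58.8° gives BC at 80.000° from the x-axis; with |BC| = 15.0, C = (-17.248, -4.7959). Then |FC| = |C − F| = 7.0501.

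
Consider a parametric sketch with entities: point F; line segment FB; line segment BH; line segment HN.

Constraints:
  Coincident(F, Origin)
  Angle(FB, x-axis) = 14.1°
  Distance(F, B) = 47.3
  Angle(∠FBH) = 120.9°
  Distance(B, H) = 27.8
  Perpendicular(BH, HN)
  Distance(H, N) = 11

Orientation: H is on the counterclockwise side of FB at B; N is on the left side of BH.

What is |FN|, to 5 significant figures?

59.906

F is at the origin; FB runs at 14.1° with length 47.3, so B = 47.3·(cos 14.1°, sin 14.1°) = (45.875, 11.523). ∠FBH = 120.9°, so BH runs at 14.1° + (180° − 120.9°) = 73.200° from the x-axis; with |BH| = 27.8, H = B + 27.8·(cos 73.200°, sin 73.200°) = (53.910, 38.136). BH ⟂ HN; with |HN| = 11.0 on the left of BH, N = H + 11.0·(-0.95732, 0.28903) = (43.380, 41.316). Then |FN| = |N − F| = 59.906.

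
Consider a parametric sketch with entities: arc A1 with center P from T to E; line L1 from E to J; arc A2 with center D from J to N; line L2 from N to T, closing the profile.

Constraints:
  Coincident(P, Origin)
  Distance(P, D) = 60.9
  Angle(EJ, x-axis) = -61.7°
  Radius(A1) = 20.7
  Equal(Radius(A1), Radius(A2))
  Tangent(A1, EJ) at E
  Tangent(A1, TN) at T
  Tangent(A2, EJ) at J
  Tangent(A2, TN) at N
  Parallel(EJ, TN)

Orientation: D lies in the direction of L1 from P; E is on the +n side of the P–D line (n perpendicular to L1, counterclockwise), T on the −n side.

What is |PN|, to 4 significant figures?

64.32

The slot axis is L1's direction at -61.7°, so u = (cos -61.7°, sin -61.7°) = (0.4741, -0.8805) and n = (−sin -61.7°, cos -61.7°) = (0.8805, 0.4741). P is at the origin and D lies 60.9 along u from P, so D = 60.9·u = (28.87, -53.62). Tangency of A1 to both parallel lines with radius 20.7 puts E and T at P ± 20.7·n: E = (18.23, 9.814), T = (-18.23, -9.814). Equal radii place J and N the same way about D: J = D + 20.7·n = (47.10, -43.81), N = D − 20.7·n = (10.65, -63.43). Then |PN| = |N − P| = 64.32.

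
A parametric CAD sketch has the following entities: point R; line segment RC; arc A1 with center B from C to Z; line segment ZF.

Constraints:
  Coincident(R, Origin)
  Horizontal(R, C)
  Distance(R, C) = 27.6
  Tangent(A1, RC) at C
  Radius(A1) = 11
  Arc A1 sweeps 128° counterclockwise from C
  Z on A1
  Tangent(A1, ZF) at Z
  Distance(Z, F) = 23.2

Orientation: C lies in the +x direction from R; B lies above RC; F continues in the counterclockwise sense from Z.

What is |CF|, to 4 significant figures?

36.49

R is at the origin; RC is horizontal with |RC| = 27.6 and C on the +x side, so C = (27.60, 0.000). A1 meets RC tangentially, so BC is at right angles to RC, so B = C + (0, 11) = (27.60, 11.00). On A1, C sits at bearing -90° from B; a 128° counterclockwise sweep puts Z at bearing 38°, so Z = B + 11.0·(cos 38°, sin 38°) = (36.27, 17.77). The tangent condition forces BZ to be normal to ZF, so ZF runs along (−sin 38°, cos 38°); with |ZF| = 23.2, F = (21.98, 36.05). Then |CF| = |F − C| = 36.49.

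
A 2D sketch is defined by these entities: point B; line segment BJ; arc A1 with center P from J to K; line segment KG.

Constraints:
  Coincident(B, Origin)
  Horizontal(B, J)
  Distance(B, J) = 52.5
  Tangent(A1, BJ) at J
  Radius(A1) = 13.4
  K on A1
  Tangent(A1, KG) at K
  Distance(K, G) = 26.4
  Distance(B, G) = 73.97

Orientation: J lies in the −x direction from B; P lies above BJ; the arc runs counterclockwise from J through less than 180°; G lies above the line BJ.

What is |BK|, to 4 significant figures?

48.45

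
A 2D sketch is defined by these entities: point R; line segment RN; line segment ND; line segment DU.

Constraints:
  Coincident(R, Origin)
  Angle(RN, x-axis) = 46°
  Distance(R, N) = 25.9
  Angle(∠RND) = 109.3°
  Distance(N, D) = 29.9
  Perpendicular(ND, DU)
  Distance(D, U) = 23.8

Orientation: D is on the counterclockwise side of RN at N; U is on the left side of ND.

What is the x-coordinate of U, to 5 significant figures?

-16.705

∠RND = 109.3°, so ND runs at 46.0° + (180° − 109.3°) = 116.70° from the x-axis; with |ND| = 29.9, D = N + 29.9·(cos 116.70°, sin 116.70°) = (4.5570, 45.343). The perpendicularity gives DU at right angles to ND; with |DU| = 23.8 on the left of ND, U = D + 23.8·(-0.89337, -0.44932) = (-16.705, 34.649). So U.x = -16.705.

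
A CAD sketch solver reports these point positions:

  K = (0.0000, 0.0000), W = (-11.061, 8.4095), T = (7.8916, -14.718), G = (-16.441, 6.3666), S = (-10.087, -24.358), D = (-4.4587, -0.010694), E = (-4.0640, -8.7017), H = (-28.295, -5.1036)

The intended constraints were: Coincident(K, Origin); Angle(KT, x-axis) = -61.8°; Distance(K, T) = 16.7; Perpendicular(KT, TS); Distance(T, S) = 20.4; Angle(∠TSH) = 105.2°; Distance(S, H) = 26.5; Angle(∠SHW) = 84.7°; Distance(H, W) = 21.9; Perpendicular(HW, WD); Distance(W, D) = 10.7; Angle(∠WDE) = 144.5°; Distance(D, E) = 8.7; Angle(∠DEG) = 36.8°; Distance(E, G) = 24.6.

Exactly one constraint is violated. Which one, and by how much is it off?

Distance(E, G) = 24.6 — off by 5.10.

K = (0.00, 0.00) ✓; KT at -61.80° ✓; |KT| = 16.70 ✓; ∠(KT, TS) = 90.00° ✓; |TS| = 20.40 ✓; ∠TSH = 105.2° ✓; |SH| = 26.50 ✓; ∠SHW = 84.70° ✓; |HW| = 21.90 ✓; ∠(HW, WD) = 90.00° ✓; |WD| = 10.70 ✓; ∠WDE = 144.5° ✓; |DE| = 8.700 ✓; ∠DEG = 36.80° ✓; |EG| = 19.50 ✗.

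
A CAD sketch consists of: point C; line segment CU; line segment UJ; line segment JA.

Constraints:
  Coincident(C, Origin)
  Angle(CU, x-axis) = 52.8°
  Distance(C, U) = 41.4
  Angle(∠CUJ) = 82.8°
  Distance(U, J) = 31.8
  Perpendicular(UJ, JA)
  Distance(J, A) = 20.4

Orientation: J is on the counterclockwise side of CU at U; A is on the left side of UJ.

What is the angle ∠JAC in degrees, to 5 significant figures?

127.84°

∠CUJ = 82.8°, so UJ runs at 52.8° + (180° − 82.8°) = 150.00° from the x-axis; with |UJ| = 31.8, J = U + 31.8·(cos 150.00°, sin 150.00°) = (-2.5092, 48.876). The perpendicularity gives JA at right angles to UJ; with |JA| = 20.4 on the left of UJ, A = J + 20.4·(-0.50000, -0.86603) = (-12.709, 31.209). Then cos ∠JAC = AJ·AC / (|AJ||AC|), giving 127.84°.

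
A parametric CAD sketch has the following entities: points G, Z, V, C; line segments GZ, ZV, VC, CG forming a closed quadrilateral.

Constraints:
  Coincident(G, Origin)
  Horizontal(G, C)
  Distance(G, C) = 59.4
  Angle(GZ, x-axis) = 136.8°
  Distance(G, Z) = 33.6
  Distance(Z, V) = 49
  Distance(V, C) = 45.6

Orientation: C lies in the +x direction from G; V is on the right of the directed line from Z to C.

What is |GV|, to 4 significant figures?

15.90

Checks: |ZV| = 49.00 ✓; |VC| = 45.60 ✓.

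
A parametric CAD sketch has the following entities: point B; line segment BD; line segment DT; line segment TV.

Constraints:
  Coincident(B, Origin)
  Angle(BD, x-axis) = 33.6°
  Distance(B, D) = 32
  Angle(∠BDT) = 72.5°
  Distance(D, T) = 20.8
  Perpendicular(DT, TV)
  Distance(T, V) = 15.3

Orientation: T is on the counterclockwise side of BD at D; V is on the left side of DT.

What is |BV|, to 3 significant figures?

18.9

∠BDT = 72.5°, so DT runs at 33.6° + (180° − 72.5°) = 141° from the x-axis; with |DT| = 20.8, T = D + 20.8·(cos 141°, sin 141°) = (10.5, 30.8). DT ⟂ TV; with |TV| = 15.3 on the left of DT, V = T + 15.3·(-0.628, -0.778) = (0.858, 18.9). Then |BV| = |V − B| = 18.9.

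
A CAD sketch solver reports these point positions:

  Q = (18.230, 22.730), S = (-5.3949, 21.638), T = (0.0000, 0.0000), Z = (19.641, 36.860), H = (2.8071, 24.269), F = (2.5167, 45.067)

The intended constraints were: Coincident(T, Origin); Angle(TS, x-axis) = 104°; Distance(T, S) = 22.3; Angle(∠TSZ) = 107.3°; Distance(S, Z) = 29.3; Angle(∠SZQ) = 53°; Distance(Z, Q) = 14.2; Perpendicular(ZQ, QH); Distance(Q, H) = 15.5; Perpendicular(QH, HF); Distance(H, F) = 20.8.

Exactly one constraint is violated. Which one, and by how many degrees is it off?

Perpendicular(QH, HF) — off by 6.50°.

T = (0.00, 0.00) ✓; TS at 104.0° ✓; |TS| = 22.30 ✓; ∠TSZ = 107.3° ✓; |SZ| = 29.30 ✓; ∠SZQ = 53.00° ✓; |ZQ| = 14.20 ✓; ∠(ZQ, QH) = 90.00° ✓; |QH| = 15.50 ✓; ∠(QH, HF) = 83.50° ✗; |HF| = 20.80 ✓.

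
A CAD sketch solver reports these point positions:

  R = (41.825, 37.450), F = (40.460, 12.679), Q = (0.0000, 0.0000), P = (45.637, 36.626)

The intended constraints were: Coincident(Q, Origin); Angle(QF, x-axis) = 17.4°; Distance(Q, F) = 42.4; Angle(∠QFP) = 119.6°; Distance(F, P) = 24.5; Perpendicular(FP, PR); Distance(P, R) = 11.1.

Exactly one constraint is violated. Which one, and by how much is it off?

Distance(P, R) = 11.1 — off by 7.20.

Q = (0.00, 0.00) ✓; QF at 17.40° ✓; |QF| = 42.40 ✓; ∠QFP = 119.6° ✓; |FP| = 24.50 ✓; ∠(FP, PR) = 90.00° ✓; |PR| = 3.900 ✗.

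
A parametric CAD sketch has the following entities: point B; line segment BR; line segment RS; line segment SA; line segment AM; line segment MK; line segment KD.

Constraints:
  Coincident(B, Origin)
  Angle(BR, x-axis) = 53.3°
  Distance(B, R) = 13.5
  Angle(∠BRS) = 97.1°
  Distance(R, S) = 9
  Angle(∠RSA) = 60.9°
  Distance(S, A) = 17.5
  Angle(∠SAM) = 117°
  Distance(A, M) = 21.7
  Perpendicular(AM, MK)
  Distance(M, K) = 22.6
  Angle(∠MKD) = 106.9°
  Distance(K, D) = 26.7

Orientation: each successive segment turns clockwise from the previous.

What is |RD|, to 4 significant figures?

15.87

B is at the origin; BR runs at 53.3° with length 13.5, so R = (8.068, 10.82). ∠BRS = 97.1° gives RS at -29.60° from the x-axis; with |RS| = 9.0, S = (15.89, 6.378). ∠RSA = 60.9° gives SA at -148.7° from the x-axis; with |SA| = 17.5, A = (0.9404, -2.713). ∠SAM = 117.0° gives AM at 148.3° from the x-axis; with |AM| = 21.7, M = (-17.52, 8.690). AM is perpendicular to MK, so MK runs at 58.30°; with |MK| = 22.6, K = (-5.647, 27.92). ∠MKD = 106.9° gives KD at -14.80° from the x-axis; with |KD| = 26.7, D = (20.17, 21.10). Then |RD| = |D − R| = 15.87.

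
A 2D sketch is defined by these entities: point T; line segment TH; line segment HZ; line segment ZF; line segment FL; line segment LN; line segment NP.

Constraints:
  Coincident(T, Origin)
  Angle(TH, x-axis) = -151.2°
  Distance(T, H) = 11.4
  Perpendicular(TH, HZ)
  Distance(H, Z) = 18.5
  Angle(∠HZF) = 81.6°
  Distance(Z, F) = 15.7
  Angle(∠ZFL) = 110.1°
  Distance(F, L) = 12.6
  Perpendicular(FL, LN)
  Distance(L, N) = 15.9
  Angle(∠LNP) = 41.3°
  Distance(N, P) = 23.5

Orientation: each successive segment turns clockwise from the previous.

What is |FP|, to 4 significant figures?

3.398

T is at the origin; TH runs at -151.2° with length 11.4, so H = (-9.990, -5.492). TH ⟂ HZ, so HZ runs at 118.8°; with |HZ| = 18.5, Z = (-18.90, 10.72). ∠HZF = 81.6° gives ZF at 20.40° from the x-axis; with |ZF| = 15.7, F = (-4.187, 16.19). ∠ZFL = 110.1° gives FL at -49.50° from the x-axis; with |FL| = 12.6, L = (3.996, 6.611). The perpendicularity gives LN at right angles to FL, so LN runs at -139.5°; with |LN| = 15.9, N = (-8.094, -3.715). ∠LNP = 41.3° gives NP at 81.80° from the x-axis; with |NP| = 23.5, P = (-4.743, 19.54). Then |FP| = |P − F| = 3.398.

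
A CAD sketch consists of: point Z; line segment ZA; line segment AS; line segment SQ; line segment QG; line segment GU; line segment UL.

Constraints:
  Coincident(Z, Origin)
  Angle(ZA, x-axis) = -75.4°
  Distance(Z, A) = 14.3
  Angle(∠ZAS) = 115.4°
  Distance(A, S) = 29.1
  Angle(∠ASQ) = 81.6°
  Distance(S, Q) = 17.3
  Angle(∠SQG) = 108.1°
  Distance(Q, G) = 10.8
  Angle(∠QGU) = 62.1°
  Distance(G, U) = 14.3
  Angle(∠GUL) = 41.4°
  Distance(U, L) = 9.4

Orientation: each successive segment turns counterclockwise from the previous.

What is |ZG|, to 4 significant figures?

22.87

∠ASQ = 81.6° gives SQ at 87.60° from the x-axis; with |SQ| = 17.3, Q = (32.91, -2.006). ∠SQG = 108.1° gives QG at 159.5° from the x-axis; with |QG| = 10.8, G = (22.80, 1.776). Then |ZG| = |G − Z| = 22.87.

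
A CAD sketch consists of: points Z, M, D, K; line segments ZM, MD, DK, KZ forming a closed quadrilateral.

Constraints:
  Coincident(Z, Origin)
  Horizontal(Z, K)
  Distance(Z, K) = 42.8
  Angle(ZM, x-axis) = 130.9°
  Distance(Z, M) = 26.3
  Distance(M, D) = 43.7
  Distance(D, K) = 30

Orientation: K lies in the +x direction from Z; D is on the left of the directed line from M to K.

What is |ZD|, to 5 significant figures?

36.185

Checks: |ZK| = 42.80 ✓; |ZM| = 26.30 ✓; |MD| = 43.70 ✓; |DK| = 30.00 ✓.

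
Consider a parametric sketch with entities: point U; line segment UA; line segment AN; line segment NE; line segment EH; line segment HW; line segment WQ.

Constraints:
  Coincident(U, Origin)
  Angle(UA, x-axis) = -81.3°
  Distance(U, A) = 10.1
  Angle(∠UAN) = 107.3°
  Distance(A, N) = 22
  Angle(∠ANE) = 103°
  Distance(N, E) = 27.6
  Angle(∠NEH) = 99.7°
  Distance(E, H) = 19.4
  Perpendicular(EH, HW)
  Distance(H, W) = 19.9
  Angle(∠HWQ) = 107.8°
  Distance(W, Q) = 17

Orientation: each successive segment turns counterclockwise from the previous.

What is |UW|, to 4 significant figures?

8.511

∠NEH = 99.7° gives EH at 148.7° from the x-axis; with |EH| = 19.4, H = (16.86, 22.47). The perpendicularity gives HW at right angles to EH, so HW runs at -121.3°; with |HW| = 19.9, W = (6.526, 5.463). Then |UW| = |W − U| = 8.511.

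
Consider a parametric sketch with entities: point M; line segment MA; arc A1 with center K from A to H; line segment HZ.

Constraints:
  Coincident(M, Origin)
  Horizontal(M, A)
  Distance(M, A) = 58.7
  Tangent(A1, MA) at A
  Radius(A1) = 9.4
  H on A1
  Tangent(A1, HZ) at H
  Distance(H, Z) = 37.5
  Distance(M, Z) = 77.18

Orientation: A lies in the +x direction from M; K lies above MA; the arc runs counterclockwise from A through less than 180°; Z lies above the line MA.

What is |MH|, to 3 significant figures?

68.8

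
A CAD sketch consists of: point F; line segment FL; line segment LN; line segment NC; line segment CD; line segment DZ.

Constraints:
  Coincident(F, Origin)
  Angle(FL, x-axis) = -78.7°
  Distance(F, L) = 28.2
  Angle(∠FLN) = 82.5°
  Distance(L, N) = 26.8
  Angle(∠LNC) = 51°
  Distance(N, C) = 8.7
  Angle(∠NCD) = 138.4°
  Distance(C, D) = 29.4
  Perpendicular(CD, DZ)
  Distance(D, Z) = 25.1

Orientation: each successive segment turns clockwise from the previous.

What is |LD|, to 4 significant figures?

13.88

∠LNC = 51.0° gives NC at 54.80° from the x-axis; with |NC| = 8.7, C = (-16.20, -22.32). ∠NCD = 138.4° gives CD at 13.20° from the x-axis; with |CD| = 29.4, D = (12.42, -15.61). Then |LD| = |D − L| = 13.88.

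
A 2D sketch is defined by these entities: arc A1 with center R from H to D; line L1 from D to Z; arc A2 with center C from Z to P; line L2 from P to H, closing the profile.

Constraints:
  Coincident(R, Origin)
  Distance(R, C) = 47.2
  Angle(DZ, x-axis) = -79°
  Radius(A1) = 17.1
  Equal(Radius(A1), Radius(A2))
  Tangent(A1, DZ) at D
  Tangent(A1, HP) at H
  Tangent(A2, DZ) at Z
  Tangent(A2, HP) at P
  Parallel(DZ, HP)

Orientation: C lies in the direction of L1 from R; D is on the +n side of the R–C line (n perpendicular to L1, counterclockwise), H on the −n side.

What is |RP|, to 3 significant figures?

50.2

Tangency of A1 to both parallel lines with radius 17.1 puts D and H at R ± 17.1·n: D = (16.8, 3.26), H = (-16.8, -3.26). Equal radii place Z and P the same way about C: Z = C + 17.1·n = (25.8, -43.1), P = C − 17.1·n = (-7.78, -49.6). Then |RP| = |P − R| = 50.2.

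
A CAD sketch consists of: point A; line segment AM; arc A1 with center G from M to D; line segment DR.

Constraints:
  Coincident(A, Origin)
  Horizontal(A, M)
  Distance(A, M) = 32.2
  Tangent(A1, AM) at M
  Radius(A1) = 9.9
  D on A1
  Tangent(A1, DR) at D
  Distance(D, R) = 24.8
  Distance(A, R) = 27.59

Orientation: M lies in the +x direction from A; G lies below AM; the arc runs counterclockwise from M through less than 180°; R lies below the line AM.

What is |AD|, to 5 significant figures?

24.285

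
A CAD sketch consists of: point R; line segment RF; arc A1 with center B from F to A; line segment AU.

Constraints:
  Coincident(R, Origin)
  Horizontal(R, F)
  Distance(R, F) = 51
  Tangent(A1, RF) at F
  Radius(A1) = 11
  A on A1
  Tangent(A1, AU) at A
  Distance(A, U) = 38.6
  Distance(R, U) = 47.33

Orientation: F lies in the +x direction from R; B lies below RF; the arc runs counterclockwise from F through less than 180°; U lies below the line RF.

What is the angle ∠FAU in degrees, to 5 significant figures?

148.12°

R is at the origin; RF is horizontal with |RF| = 51.0 and F on the +x side, so F = (51.000, 0.0000). Tangency of A1 to RF means the radius BF is perpendicular to RF, so B = F + (0, -11) = (51.000, -11.000). Since BA ⟂ AU (tangency), |BU| = √(11.0² + 38.6²) = 40.137 regardless of where A sits on A1. So U lies on both circle(R, 47.33) and circle(B, 40.137); the below-RF intersection is U = (24.064, -40.756). A is the foot of the tangent from U: A = (41.134, -6.1355).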